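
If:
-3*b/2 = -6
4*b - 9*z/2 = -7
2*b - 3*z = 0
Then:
No Solution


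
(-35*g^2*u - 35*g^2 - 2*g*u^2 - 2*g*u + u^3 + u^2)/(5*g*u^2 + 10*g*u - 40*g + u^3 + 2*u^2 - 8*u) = (-7*g*u - 7*g + u^2 + u)/(u^2 + 2*u - 8)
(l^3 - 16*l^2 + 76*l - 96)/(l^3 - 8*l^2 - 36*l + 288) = (l - 2)/(l + 6)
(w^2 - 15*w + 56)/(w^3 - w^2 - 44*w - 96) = (w - 7)/(w^2 + 7*w + 12)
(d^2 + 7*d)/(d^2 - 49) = d/(d - 7)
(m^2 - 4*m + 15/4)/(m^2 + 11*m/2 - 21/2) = (m - 5/2)/(m + 7)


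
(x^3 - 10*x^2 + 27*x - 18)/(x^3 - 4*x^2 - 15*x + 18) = (x - 3)/(x + 3)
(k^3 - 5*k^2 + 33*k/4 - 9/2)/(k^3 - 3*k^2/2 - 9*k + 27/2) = (k^2 - 7*k/2 + 3)/(k^2 - 9)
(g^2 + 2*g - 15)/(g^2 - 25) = (g - 3)/(g - 5)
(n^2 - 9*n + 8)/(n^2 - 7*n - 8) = (n - 1)/(n + 1)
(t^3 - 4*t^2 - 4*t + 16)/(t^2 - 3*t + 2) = (t^2 - 2*t - 8)/(t - 1)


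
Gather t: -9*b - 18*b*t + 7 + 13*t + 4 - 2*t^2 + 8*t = -9*b - 2*t^2 + t*(21 - 18*b) + 11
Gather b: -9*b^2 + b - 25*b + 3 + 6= -9*b^2 - 24*b + 9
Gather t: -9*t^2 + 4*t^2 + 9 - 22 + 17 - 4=-5*t^2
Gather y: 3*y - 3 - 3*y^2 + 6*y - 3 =-3*y^2 + 9*y - 6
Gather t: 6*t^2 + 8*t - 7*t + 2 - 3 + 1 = 6*t^2 + t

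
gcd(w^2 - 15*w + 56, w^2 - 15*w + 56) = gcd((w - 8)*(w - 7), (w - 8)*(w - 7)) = w^2 - 15*w + 56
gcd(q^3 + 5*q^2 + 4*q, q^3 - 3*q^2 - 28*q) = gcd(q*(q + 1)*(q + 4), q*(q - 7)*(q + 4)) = q^2 + 4*q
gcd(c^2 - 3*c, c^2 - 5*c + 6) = c - 3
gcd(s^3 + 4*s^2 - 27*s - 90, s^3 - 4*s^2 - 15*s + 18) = s + 3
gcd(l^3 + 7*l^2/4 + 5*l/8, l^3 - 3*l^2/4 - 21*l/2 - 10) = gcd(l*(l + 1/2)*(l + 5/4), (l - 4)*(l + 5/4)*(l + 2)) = l + 5/4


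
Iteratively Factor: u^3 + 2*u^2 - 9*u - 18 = (u + 3)*(u^2 - u - 6) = (u + 2)*(u + 3)*(u - 3)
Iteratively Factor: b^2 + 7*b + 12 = (b + 4)*(b + 3)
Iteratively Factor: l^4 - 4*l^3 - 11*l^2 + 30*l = (l - 2)*(l^3 - 2*l^2 - 15*l) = l*(l - 2)*(l^2 - 2*l - 15) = l*(l - 5)*(l - 2)*(l + 3)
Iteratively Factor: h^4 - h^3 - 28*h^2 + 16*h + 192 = (h + 4)*(h^3 - 5*h^2 - 8*h + 48) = (h + 3)*(h + 4)*(h^2 - 8*h + 16) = (h - 4)*(h + 3)*(h + 4)*(h - 4)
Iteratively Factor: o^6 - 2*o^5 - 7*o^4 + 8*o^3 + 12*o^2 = (o + 1)*(o^5 - 3*o^4 - 4*o^3 + 12*o^2) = (o - 2)*(o + 1)*(o^4 - o^3 - 6*o^2) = o*(o - 2)*(o + 1)*(o^3 - o^2 - 6*o) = o^2*(o - 2)*(o + 1)*(o^2 - o - 6) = o^2*(o - 2)*(o + 1)*(o + 2)*(o - 3)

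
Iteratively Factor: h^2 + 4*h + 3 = (h + 3)*(h + 1)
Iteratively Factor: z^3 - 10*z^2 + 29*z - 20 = (z - 1)*(z^2 - 9*z + 20) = (z - 5)*(z - 1)*(z - 4)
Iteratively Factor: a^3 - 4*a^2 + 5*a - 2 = (a - 1)*(a^2 - 3*a + 2) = (a - 1)^2*(a - 2)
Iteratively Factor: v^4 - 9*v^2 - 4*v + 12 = (v + 2)*(v^3 - 2*v^2 - 5*v + 6) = (v + 2)^2*(v^2 - 4*v + 3) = (v - 3)*(v + 2)^2*(v - 1)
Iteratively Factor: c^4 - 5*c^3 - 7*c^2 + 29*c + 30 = (c - 3)*(c^3 - 2*c^2 - 13*c - 10) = (c - 3)*(c + 1)*(c^2 - 3*c - 10) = (c - 5)*(c - 3)*(c + 1)*(c + 2)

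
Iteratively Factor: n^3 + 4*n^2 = (n)*(n^2 + 4*n) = n^2*(n + 4)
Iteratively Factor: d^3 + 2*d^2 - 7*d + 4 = (d - 1)*(d^2 + 3*d - 4) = (d - 1)^2*(d + 4)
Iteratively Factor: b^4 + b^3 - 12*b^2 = (b - 3)*(b^3 + 4*b^2) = b*(b - 3)*(b^2 + 4*b) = b^2*(b - 3)*(b + 4)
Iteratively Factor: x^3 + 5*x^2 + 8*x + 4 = (x + 2)*(x^2 + 3*x + 2) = (x + 2)^2*(x + 1)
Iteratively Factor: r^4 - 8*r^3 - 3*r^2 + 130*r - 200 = (r - 5)*(r^3 - 3*r^2 - 18*r + 40) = (r - 5)*(r - 2)*(r^2 - r - 20) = (r - 5)^2*(r - 2)*(r + 4)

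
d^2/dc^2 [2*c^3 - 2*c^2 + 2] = 12*c - 4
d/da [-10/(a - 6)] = 10/(a - 6)^2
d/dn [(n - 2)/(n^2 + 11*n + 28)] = (n^2 + 11*n - (n - 2)*(2*n + 11) + 28)/(n^2 + 11*n + 28)^2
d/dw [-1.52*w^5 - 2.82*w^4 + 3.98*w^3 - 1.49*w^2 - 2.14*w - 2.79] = -7.6*w^4 - 11.28*w^3 + 11.94*w^2 - 2.98*w - 2.14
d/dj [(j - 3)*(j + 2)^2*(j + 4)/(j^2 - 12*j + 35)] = (2*j^5 - 31*j^4 + 20*j^3 + 617*j^2 - 184*j - 2116)/(j^4 - 24*j^3 + 214*j^2 - 840*j + 1225)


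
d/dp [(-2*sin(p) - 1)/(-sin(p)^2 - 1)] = 2*(-sin(p) + cos(p)^2)*cos(p)/(sin(p)^2 + 1)^2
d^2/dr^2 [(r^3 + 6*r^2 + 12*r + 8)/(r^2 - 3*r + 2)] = 2*(37*r^3 - 30*r^2 - 132*r + 152)/(r^6 - 9*r^5 + 33*r^4 - 63*r^3 + 66*r^2 - 36*r + 8)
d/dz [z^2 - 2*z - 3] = 2*z - 2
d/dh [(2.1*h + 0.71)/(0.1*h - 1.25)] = (3.37 - 0.2696*h)/(0.1*h - 1.25)^3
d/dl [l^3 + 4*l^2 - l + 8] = 3*l^2 + 8*l - 1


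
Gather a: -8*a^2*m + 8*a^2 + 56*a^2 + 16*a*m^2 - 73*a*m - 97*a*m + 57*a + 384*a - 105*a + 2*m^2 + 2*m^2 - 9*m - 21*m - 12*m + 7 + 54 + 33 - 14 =a^2*(64 - 8*m) + a*(16*m^2 - 170*m + 336) + 4*m^2 - 42*m + 80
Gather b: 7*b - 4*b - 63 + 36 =3*b - 27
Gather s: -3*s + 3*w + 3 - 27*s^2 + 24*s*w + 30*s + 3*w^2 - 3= -27*s^2 + s*(24*w + 27) + 3*w^2 + 3*w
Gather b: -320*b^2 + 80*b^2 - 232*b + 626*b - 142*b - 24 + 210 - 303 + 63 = -240*b^2 + 252*b - 54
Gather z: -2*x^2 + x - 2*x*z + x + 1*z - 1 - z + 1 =-2*x^2 - 2*x*z + 2*x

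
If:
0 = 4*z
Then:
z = 0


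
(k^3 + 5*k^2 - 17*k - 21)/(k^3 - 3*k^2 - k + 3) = (k + 7)/(k - 1)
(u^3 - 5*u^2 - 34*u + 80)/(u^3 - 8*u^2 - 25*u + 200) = (u - 2)/(u - 5)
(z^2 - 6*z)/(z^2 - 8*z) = (z - 6)/(z - 8)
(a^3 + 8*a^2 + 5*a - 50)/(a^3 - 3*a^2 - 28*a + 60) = (a + 5)/(a - 6)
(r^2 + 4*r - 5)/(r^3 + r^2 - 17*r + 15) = 1/(r - 3)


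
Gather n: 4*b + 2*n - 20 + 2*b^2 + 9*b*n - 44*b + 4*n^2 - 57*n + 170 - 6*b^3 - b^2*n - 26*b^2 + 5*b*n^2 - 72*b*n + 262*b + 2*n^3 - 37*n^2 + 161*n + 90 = -6*b^3 - 24*b^2 + 222*b + 2*n^3 + n^2*(5*b - 33) + n*(-b^2 - 63*b + 106) + 240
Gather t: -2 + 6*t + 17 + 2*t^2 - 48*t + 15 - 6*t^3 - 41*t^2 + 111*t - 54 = -6*t^3 - 39*t^2 + 69*t - 24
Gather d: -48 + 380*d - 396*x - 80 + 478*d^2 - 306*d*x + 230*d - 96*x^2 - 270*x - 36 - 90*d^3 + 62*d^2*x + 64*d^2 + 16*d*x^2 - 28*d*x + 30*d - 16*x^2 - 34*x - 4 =-90*d^3 + d^2*(62*x + 542) + d*(16*x^2 - 334*x + 640) - 112*x^2 - 700*x - 168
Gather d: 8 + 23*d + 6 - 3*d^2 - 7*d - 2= -3*d^2 + 16*d + 12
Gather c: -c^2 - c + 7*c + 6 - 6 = -c^2 + 6*c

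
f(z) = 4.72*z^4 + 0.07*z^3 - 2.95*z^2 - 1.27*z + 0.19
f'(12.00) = 32582.81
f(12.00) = 97555.03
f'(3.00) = 492.68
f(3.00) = 354.04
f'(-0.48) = -0.48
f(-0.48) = 0.36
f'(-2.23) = -196.44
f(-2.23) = 104.30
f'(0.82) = 4.44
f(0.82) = -0.66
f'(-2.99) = -486.43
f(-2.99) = 352.99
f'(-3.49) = -780.68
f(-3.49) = 665.95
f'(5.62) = 3323.49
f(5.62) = 4620.85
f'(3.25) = 629.89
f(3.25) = 493.90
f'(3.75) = 975.18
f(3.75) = 891.03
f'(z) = 18.88*z^3 + 0.21*z^2 - 5.9*z - 1.27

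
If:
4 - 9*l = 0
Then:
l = 4/9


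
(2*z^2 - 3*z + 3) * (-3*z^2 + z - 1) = -6*z^4 + 11*z^3 - 14*z^2 + 6*z - 3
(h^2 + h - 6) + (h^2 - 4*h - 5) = 2*h^2 - 3*h - 11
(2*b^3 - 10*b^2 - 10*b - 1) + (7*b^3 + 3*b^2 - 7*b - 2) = 9*b^3 - 7*b^2 - 17*b - 3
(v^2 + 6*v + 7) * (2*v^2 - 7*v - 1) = 2*v^4 + 5*v^3 - 29*v^2 - 55*v - 7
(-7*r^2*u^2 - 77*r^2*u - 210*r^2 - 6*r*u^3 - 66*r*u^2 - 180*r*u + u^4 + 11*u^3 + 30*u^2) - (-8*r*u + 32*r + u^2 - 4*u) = -7*r^2*u^2 - 77*r^2*u - 210*r^2 - 6*r*u^3 - 66*r*u^2 - 172*r*u - 32*r + u^4 + 11*u^3 + 29*u^2 + 4*u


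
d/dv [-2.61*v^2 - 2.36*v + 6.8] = -5.22*v - 2.36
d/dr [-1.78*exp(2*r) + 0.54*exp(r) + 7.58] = (0.54 - 3.56*exp(r))*exp(r)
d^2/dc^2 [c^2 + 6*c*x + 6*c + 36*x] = 2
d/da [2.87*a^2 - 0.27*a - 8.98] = 5.74*a - 0.27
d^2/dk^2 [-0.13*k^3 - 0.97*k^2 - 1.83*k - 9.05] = -0.78*k - 1.94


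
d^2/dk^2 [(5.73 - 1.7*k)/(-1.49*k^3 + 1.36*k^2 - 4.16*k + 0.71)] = (22.64502*k^5 - 173.323356*k^4 + 170.994432*k^3 - 255.10908*k^2 + 148.288566*k - 177.21416)/(3.307949*k^9 - 9.058008*k^8 + 35.97456*k^7 - 57.823213*k^6 + 109.071504*k^5 - 100.95168*k^4 + 98.345999*k^3 - 38.917656*k^2 + 6.291168*k - 0.357911)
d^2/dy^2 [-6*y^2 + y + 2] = -12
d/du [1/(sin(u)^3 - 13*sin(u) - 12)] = (13 - 3*sin(u)^2)*cos(u)/(-sin(u)^3 + 13*sin(u) + 12)^2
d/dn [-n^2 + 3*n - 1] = 3 - 2*n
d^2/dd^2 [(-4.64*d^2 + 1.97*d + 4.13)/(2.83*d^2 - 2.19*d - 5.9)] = (5.6843418860808e-14*d^4 - 25.95959*d^3 - 266.383938*d^2 + 43.779534*d - 196.412534)/(22.665187*d^6 - 52.618473*d^5 - 101.038641*d^4 + 208.895121*d^3 + 210.64593*d^2 - 228.7017*d - 205.379)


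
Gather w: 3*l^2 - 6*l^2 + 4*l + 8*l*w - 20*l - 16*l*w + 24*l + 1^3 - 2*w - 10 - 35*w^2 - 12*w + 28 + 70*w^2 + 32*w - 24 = -3*l^2 + 8*l + 35*w^2 + w*(18 - 8*l) - 5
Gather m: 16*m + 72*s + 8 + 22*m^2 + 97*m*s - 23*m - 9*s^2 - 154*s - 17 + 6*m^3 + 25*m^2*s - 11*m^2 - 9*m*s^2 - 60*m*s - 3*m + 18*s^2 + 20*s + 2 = 6*m^3 + m^2*(25*s + 11) + m*(-9*s^2 + 37*s - 10) + 9*s^2 - 62*s - 7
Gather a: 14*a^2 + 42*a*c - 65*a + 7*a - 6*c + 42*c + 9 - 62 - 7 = 14*a^2 + a*(42*c - 58) + 36*c - 60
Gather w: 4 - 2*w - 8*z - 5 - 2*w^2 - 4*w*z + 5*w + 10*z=-2*w^2 + w*(3 - 4*z) + 2*z - 1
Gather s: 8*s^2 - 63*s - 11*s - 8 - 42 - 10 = 8*s^2 - 74*s - 60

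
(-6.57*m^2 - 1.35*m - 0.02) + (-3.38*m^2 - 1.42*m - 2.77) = -9.95*m^2 - 2.77*m - 2.79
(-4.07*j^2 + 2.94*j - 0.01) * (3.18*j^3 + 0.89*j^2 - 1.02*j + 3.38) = -12.9426*j^5 + 5.7269*j^4 + 6.7362*j^3 - 16.7643*j^2 + 9.9474*j - 0.0338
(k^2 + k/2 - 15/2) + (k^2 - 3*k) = 2*k^2 - 5*k/2 - 15/2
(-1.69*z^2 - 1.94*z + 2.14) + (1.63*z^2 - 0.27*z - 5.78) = -0.0600000000000001*z^2 - 2.21*z - 3.64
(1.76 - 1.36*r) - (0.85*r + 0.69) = 1.07 - 2.21*r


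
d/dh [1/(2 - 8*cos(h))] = -2*sin(h)/(4*cos(h) - 1)^2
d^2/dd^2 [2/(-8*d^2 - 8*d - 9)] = 32*(8*d^2 + 8*d - 8*(2*d + 1)^2 + 9)/(8*d^2 + 8*d + 9)^3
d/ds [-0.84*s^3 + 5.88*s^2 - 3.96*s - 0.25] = -2.52*s^2 + 11.76*s - 3.96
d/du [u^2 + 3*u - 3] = 2*u + 3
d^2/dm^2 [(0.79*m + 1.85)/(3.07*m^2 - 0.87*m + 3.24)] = ((0.79*m + 1.85)*(6.14*m - 0.87)*(12.28*m - 1.74) - (14.5518*m + 9.9844)*(3.07*m^2 - 0.87*m + 3.24))/(3.07*m^2 - 0.87*m + 3.24)^3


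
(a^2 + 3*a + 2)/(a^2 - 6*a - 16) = (a + 1)/(a - 8)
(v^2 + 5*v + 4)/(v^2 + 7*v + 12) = (v + 1)/(v + 3)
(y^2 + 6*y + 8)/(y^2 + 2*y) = (y + 4)/y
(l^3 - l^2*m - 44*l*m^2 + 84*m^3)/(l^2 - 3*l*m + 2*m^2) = (l^2 + l*m - 42*m^2)/(l - m)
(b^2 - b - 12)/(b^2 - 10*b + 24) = (b + 3)/(b - 6)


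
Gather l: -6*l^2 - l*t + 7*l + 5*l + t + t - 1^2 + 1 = -6*l^2 + l*(12 - t) + 2*t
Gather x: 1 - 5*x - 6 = -5*x - 5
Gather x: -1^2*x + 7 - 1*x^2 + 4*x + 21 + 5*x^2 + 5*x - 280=4*x^2 + 8*x - 252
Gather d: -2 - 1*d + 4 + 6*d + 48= 5*d + 50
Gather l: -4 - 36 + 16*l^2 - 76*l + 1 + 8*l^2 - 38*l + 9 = 24*l^2 - 114*l - 30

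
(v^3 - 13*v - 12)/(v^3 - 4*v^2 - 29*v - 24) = (v - 4)/(v - 8)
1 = 1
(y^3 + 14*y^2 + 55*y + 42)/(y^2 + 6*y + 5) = (y^2 + 13*y + 42)/(y + 5)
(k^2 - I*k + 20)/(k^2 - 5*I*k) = (k + 4*I)/k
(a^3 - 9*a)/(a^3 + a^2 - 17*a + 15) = a*(a + 3)/(a^2 + 4*a - 5)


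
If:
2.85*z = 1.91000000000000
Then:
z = 0.67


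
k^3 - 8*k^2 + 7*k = k*(k - 7)*(k - 1)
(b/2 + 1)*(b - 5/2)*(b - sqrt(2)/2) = b^3/2 - sqrt(2)*b^2/4 - b^2/4 - 5*b/2 + sqrt(2)*b/8 + 5*sqrt(2)/4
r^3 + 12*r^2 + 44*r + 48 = (r + 2)*(r + 4)*(r + 6)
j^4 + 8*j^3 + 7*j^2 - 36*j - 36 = (j - 2)*(j + 1)*(j + 3)*(j + 6)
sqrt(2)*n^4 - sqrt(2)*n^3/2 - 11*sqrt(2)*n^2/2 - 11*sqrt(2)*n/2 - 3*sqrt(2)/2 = (n - 3)*(n + 1/2)*(n + 1)*(sqrt(2)*n + sqrt(2))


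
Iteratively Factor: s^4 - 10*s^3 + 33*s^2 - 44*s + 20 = (s - 2)*(s^3 - 8*s^2 + 17*s - 10) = (s - 2)*(s - 1)*(s^2 - 7*s + 10) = (s - 2)^2*(s - 1)*(s - 5)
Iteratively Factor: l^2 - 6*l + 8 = (l - 4)*(l - 2)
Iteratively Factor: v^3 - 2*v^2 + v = (v)*(v^2 - 2*v + 1) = v*(v - 1)*(v - 1)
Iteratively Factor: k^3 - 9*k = (k + 3)*(k^2 - 3*k) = k*(k + 3)*(k - 3)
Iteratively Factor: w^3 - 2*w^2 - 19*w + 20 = (w + 4)*(w^2 - 6*w + 5) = (w - 5)*(w + 4)*(w - 1)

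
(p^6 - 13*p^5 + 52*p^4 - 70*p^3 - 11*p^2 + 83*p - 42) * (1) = p^6 - 13*p^5 + 52*p^4 - 70*p^3 - 11*p^2 + 83*p - 42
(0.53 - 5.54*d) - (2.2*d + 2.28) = -7.74*d - 1.75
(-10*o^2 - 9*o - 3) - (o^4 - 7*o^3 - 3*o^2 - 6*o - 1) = -o^4 + 7*o^3 - 7*o^2 - 3*o - 2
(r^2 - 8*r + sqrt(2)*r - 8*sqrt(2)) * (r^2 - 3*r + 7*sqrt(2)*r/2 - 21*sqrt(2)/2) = r^4 - 11*r^3 + 9*sqrt(2)*r^3/2 - 99*sqrt(2)*r^2/2 + 31*r^2 - 77*r + 108*sqrt(2)*r + 168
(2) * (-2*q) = -4*q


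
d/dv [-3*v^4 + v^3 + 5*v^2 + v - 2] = -12*v^3 + 3*v^2 + 10*v + 1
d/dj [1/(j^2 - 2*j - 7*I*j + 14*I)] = (-2*j + 2 + 7*I)/(j^2 - 2*j - 7*I*j + 14*I)^2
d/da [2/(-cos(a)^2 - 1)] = -8*sin(2*a)/(cos(2*a) + 3)^2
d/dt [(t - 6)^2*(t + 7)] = (t - 6)*(3*t + 8)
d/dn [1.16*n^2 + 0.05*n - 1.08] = 2.32*n + 0.05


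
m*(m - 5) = m^2 - 5*m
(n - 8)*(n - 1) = n^2 - 9*n + 8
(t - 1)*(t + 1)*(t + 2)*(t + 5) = t^4 + 7*t^3 + 9*t^2 - 7*t - 10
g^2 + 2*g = g*(g + 2)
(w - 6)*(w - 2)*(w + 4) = w^3 - 4*w^2 - 20*w + 48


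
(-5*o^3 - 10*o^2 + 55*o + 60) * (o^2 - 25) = -5*o^5 - 10*o^4 + 180*o^3 + 310*o^2 - 1375*o - 1500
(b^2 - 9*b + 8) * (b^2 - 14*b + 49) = b^4 - 23*b^3 + 183*b^2 - 553*b + 392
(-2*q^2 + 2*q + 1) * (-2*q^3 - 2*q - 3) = 4*q^5 - 4*q^4 + 2*q^3 + 2*q^2 - 8*q - 3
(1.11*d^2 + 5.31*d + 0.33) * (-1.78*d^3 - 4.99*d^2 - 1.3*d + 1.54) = -1.9758*d^5 - 14.9907*d^4 - 28.5273*d^3 - 6.8403*d^2 + 7.7484*d + 0.5082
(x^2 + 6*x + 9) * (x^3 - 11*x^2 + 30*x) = x^5 - 5*x^4 - 27*x^3 + 81*x^2 + 270*x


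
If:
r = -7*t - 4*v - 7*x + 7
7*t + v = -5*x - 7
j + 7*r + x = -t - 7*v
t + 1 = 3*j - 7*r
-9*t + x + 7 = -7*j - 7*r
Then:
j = -46232/8795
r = -15727/8795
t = -37402/8795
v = 22599/8795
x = 7106/1759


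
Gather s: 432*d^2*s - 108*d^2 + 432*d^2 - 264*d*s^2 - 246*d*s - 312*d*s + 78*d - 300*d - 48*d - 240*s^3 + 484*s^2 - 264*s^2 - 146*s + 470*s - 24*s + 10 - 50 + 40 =324*d^2 - 270*d - 240*s^3 + s^2*(220 - 264*d) + s*(432*d^2 - 558*d + 300)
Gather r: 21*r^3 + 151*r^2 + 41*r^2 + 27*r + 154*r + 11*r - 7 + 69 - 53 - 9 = 21*r^3 + 192*r^2 + 192*r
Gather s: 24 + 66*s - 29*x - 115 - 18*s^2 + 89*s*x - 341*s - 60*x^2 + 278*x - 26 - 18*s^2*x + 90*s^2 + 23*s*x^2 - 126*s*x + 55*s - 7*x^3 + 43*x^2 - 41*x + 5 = s^2*(72 - 18*x) + s*(23*x^2 - 37*x - 220) - 7*x^3 - 17*x^2 + 208*x - 112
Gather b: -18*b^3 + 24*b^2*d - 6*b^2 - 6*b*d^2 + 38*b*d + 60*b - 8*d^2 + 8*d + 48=-18*b^3 + b^2*(24*d - 6) + b*(-6*d^2 + 38*d + 60) - 8*d^2 + 8*d + 48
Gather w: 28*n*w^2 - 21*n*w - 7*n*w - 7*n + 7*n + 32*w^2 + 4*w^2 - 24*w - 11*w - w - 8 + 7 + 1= w^2*(28*n + 36) + w*(-28*n - 36)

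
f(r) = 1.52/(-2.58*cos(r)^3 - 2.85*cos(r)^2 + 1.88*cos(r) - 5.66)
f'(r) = 1.52*(-7.74*sin(r)*cos(r)^2 - 5.7*sin(r)*cos(r) + 1.88*sin(r))/(-2.58*cos(r)^3 - 2.85*cos(r)^2 + 1.88*cos(r) - 5.66)^2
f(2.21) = -0.21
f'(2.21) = 0.06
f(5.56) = -0.22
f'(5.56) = 0.14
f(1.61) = -0.26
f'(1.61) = 0.10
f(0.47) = -0.19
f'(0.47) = -0.10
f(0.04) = -0.17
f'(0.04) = -0.01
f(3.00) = -0.19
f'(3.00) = -0.00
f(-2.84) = -0.19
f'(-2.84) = -0.00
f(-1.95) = -0.23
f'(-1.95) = -0.09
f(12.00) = -0.20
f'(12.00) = 0.12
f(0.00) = -0.17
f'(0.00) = 0.00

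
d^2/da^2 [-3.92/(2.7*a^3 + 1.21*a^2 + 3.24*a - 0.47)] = ((63.504*a + 9.4864)*(2.7*a^3 + 1.21*a^2 + 3.24*a - 0.47) - 3.92*(8.1*a^2 + 2.42*a + 3.24)*(16.2*a^2 + 4.84*a + 6.48))/(2.7*a^3 + 1.21*a^2 + 3.24*a - 0.47)^3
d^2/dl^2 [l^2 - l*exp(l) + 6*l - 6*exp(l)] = -l*exp(l) - 8*exp(l) + 2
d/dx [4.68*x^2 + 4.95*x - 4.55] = 9.36*x + 4.95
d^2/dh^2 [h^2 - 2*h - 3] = 2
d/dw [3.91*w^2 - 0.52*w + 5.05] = 7.82*w - 0.52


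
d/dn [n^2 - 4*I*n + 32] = 2*n - 4*I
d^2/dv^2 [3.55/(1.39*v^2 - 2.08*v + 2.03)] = (-13.71791*v^2 + 20.52752*v + 3.55*(2.78*v - 2.08)*(5.56*v - 4.16) - 20.03407)/(1.39*v^2 - 2.08*v + 2.03)^3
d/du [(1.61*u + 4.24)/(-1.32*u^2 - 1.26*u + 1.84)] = (2.1252*u^2 + 11.1936*u + 8.3048)/(1.7424*u^4 + 3.3264*u^3 - 3.27*u^2 - 4.6368*u + 3.3856)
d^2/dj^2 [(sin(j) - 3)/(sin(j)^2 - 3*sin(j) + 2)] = (-sin(j)^4 + 8*sin(j)^3 - 5*sin(j)^2 - 26*sin(j) + 30)/((sin(j) - 2)^3*(sin(j) - 1)^2)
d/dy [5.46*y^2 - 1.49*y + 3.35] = 10.92*y - 1.49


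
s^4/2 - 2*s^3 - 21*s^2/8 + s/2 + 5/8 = (s/2 + 1/2)*(s - 5)*(s - 1/2)*(s + 1/2)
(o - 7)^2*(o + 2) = o^3 - 12*o^2 + 21*o + 98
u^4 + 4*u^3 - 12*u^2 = u^2*(u - 2)*(u + 6)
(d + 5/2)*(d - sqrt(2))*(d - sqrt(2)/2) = d^3 - 3*sqrt(2)*d^2/2 + 5*d^2/2 - 15*sqrt(2)*d/4 + d + 5/2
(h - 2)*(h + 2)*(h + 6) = h^3 + 6*h^2 - 4*h - 24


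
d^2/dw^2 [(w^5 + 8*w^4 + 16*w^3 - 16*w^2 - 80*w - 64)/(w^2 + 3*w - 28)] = 2*(3*w^7 + 32*w^6 - 126*w^5 - 1716*w^4 + 3024*w^3 + 32064*w^2 + 30336*w - 21632)/(w^6 + 9*w^5 - 57*w^4 - 477*w^3 + 1596*w^2 + 7056*w - 21952)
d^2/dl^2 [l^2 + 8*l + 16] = 2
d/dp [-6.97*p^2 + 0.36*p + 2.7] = 0.36 - 13.94*p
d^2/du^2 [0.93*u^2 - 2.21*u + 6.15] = 1.86000000000000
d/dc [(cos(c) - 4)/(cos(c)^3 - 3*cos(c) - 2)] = (3*cos(c)/2 - 6*cos(2*c) + cos(3*c)/2 + 8)*sin(c)/((cos(c) - 2)^2*(cos(c) + 1)^4)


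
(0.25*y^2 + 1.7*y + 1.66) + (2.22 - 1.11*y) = 0.25*y^2 + 0.59*y + 3.88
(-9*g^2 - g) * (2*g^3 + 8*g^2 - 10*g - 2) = -18*g^5 - 74*g^4 + 82*g^3 + 28*g^2 + 2*g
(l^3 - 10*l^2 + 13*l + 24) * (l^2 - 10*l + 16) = l^5 - 20*l^4 + 129*l^3 - 266*l^2 - 32*l + 384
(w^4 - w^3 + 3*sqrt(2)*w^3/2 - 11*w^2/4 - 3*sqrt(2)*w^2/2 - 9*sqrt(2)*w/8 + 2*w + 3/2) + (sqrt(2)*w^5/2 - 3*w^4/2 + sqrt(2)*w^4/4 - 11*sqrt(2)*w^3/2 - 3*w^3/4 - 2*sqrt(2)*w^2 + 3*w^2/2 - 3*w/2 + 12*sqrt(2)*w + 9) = sqrt(2)*w^5/2 - w^4/2 + sqrt(2)*w^4/4 - 4*sqrt(2)*w^3 - 7*w^3/4 - 7*sqrt(2)*w^2/2 - 5*w^2/4 + w/2 + 87*sqrt(2)*w/8 + 21/2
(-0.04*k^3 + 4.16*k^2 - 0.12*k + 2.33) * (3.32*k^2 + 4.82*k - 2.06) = -0.1328*k^5 + 13.6184*k^4 + 19.7352*k^3 - 1.4124*k^2 + 11.4778*k - 4.7998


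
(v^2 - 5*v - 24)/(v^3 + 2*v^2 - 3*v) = (v - 8)/(v*(v - 1))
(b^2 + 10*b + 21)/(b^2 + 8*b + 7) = (b + 3)/(b + 1)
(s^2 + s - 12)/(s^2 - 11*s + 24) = (s + 4)/(s - 8)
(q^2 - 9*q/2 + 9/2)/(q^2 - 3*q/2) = (q - 3)/q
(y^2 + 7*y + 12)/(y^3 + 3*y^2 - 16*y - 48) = 1/(y - 4)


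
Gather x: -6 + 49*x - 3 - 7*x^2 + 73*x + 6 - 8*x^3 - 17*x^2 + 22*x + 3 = -8*x^3 - 24*x^2 + 144*x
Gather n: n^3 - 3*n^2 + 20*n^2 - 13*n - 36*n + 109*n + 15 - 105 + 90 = n^3 + 17*n^2 + 60*n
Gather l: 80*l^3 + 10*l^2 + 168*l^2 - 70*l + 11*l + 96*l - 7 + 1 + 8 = 80*l^3 + 178*l^2 + 37*l + 2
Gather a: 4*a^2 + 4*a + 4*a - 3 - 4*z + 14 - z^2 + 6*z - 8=4*a^2 + 8*a - z^2 + 2*z + 3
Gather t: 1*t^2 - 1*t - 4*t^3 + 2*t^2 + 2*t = -4*t^3 + 3*t^2 + t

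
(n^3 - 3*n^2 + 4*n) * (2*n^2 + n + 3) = 2*n^5 - 5*n^4 + 8*n^3 - 5*n^2 + 12*n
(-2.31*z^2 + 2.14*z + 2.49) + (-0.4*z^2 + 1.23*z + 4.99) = -2.71*z^2 + 3.37*z + 7.48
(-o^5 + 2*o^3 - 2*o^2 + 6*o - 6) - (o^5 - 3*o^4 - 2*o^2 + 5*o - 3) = -2*o^5 + 3*o^4 + 2*o^3 + o - 3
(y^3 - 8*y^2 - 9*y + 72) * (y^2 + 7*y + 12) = y^5 - y^4 - 53*y^3 - 87*y^2 + 396*y + 864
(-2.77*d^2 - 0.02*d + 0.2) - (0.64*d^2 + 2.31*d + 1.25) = -3.41*d^2 - 2.33*d - 1.05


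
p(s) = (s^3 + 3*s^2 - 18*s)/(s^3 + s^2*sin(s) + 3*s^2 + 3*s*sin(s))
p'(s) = (3*s^2 + 6*s - 18)/(s^3 + s^2*sin(s) + 3*s^2 + 3*s*sin(s)) + (s^3 + 3*s^2 - 18*s)*(-s^2*cos(s) - 3*s^2 - 2*s*sin(s) - 3*s*cos(s) - 6*s - 3*sin(s))/(s^3 + s^2*sin(s) + 3*s^2 + 3*s*sin(s))^2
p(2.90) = -0.05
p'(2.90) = 0.48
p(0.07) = -41.40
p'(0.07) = 611.69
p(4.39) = 0.57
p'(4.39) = 0.27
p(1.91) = -0.62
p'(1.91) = 0.76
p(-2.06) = 7.21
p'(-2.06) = -5.96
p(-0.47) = 8.22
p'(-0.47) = 12.71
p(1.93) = -0.60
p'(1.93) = 0.74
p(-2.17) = 7.96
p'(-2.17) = -7.90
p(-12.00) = 0.87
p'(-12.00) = 0.03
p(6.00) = 0.70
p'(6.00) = -0.03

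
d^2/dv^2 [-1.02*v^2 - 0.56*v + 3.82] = -2.04000000000000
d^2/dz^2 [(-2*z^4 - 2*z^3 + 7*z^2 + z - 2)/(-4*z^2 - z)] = 4*(16*z^6 + 12*z^5 + 3*z^4 + 7*z^3 + 48*z^2 + 12*z + 1)/(z^3*(64*z^3 + 48*z^2 + 12*z + 1))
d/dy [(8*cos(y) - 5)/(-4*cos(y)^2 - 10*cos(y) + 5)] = 2*(-16*cos(y)^2 + 20*cos(y) + 5)*sin(y)/(-4*sin(y)^2 + 10*cos(y) - 1)^2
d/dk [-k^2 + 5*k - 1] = 5 - 2*k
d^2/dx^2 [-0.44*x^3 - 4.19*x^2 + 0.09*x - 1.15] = -2.64*x - 8.38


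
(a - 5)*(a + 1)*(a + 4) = a^3 - 21*a - 20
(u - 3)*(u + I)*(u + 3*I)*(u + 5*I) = u^4 - 3*u^3 + 9*I*u^3 - 23*u^2 - 27*I*u^2 + 69*u - 15*I*u + 45*I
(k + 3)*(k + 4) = k^2 + 7*k + 12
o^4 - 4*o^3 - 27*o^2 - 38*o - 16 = (o - 8)*(o + 1)^2*(o + 2)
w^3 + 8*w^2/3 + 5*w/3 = w*(w + 1)*(w + 5/3)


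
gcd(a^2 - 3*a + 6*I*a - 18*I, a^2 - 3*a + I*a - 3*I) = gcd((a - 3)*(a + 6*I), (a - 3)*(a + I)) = a - 3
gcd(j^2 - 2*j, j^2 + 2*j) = j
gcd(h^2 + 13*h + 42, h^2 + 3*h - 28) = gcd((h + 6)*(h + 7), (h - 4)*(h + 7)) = h + 7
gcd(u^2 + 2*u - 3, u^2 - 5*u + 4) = u - 1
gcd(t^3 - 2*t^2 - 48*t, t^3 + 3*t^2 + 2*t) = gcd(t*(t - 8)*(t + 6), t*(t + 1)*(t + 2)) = t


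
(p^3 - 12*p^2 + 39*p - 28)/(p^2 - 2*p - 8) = (p^2 - 8*p + 7)/(p + 2)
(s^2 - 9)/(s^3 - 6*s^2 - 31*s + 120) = (s + 3)/(s^2 - 3*s - 40)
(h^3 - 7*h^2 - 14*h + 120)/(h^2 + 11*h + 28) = (h^2 - 11*h + 30)/(h + 7)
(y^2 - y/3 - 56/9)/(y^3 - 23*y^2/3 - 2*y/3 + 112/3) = (y + 7/3)/(y^2 - 5*y - 14)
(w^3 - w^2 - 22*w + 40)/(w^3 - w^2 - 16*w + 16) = (w^2 + 3*w - 10)/(w^2 + 3*w - 4)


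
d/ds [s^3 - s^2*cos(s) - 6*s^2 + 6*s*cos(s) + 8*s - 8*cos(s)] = s^2*sin(s) + 3*s^2 - 6*s*sin(s) - 2*s*cos(s) - 12*s + 8*sin(s) + 6*cos(s) + 8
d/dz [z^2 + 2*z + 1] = 2*z + 2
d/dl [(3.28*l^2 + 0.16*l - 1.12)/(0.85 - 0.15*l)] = (-0.492*l^2 + 5.576*l - 0.032)/(0.0225*l^2 - 0.255*l + 0.7225)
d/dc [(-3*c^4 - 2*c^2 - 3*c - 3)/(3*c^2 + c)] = (-18*c^5 - 9*c^4 + 7*c^2 + 18*c + 3)/(c^2*(9*c^2 + 6*c + 1))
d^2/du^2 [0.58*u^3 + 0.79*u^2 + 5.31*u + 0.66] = 3.48*u + 1.58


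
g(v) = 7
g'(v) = 0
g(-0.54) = 7.00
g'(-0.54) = 0.00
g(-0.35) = 7.00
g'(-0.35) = 0.00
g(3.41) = 7.00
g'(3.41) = 0.00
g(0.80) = 7.00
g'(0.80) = 0.00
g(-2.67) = 7.00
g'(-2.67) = 0.00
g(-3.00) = 7.00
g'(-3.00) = 0.00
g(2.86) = 7.00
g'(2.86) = 0.00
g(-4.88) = 7.00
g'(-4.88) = 0.00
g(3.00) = 7.00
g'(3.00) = 0.00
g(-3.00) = 7.00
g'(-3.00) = 0.00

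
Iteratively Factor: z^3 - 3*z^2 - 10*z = (z)*(z^2 - 3*z - 10) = z*(z + 2)*(z - 5)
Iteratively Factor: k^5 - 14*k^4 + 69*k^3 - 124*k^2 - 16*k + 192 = (k + 1)*(k^4 - 15*k^3 + 84*k^2 - 208*k + 192) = (k - 4)*(k + 1)*(k^3 - 11*k^2 + 40*k - 48) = (k - 4)^2*(k + 1)*(k^2 - 7*k + 12) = (k - 4)^2*(k - 3)*(k + 1)*(k - 4)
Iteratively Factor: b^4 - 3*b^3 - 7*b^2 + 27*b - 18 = (b - 1)*(b^3 - 2*b^2 - 9*b + 18) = (b - 2)*(b - 1)*(b^2 - 9) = (b - 3)*(b - 2)*(b - 1)*(b + 3)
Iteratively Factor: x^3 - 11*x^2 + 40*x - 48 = (x - 4)*(x^2 - 7*x + 12) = (x - 4)^2*(x - 3)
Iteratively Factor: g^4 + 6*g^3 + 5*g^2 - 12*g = (g + 4)*(g^3 + 2*g^2 - 3*g) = (g - 1)*(g + 4)*(g^2 + 3*g) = (g - 1)*(g + 3)*(g + 4)*(g)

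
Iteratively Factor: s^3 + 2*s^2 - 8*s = (s + 4)*(s^2 - 2*s) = (s - 2)*(s + 4)*(s)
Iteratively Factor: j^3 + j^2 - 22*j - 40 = (j + 2)*(j^2 - j - 20) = (j + 2)*(j + 4)*(j - 5)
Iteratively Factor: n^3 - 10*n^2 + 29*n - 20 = (n - 4)*(n^2 - 6*n + 5) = (n - 4)*(n - 1)*(n - 5)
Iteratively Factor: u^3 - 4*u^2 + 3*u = (u - 3)*(u^2 - u) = (u - 3)*(u - 1)*(u)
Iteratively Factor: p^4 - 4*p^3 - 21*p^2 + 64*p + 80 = (p + 4)*(p^3 - 8*p^2 + 11*p + 20) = (p - 4)*(p + 4)*(p^2 - 4*p - 5) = (p - 4)*(p + 1)*(p + 4)*(p - 5)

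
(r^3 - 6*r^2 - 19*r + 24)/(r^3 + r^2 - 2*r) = (r^2 - 5*r - 24)/(r*(r + 2))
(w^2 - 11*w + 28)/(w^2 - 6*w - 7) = (w - 4)/(w + 1)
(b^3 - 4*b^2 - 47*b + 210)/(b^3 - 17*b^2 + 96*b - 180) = (b + 7)/(b - 6)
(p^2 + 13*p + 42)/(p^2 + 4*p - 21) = (p + 6)/(p - 3)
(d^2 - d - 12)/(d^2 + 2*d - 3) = (d - 4)/(d - 1)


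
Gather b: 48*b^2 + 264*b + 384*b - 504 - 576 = 48*b^2 + 648*b - 1080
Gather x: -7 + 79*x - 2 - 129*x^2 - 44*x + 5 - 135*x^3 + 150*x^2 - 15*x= -135*x^3 + 21*x^2 + 20*x - 4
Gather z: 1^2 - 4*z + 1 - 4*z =2 - 8*z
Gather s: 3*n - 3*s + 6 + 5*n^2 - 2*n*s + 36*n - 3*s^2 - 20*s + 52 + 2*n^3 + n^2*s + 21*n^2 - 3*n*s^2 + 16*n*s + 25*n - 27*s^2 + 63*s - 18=2*n^3 + 26*n^2 + 64*n + s^2*(-3*n - 30) + s*(n^2 + 14*n + 40) + 40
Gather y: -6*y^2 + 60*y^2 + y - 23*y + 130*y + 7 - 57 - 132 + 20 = 54*y^2 + 108*y - 162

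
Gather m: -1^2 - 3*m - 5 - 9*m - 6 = -12*m - 12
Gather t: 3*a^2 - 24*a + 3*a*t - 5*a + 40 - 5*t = 3*a^2 - 29*a + t*(3*a - 5) + 40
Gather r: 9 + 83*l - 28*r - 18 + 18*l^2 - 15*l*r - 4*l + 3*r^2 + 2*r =18*l^2 + 79*l + 3*r^2 + r*(-15*l - 26) - 9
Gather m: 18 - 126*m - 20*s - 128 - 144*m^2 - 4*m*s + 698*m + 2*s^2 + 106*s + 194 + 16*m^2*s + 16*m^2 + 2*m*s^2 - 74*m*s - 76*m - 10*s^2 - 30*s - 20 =m^2*(16*s - 128) + m*(2*s^2 - 78*s + 496) - 8*s^2 + 56*s + 64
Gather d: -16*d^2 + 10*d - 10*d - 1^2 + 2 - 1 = -16*d^2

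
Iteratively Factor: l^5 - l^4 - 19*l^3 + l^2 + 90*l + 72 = (l + 3)*(l^4 - 4*l^3 - 7*l^2 + 22*l + 24) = (l + 1)*(l + 3)*(l^3 - 5*l^2 - 2*l + 24) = (l + 1)*(l + 2)*(l + 3)*(l^2 - 7*l + 12) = (l - 4)*(l + 1)*(l + 2)*(l + 3)*(l - 3)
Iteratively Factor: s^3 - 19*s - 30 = (s + 3)*(s^2 - 3*s - 10) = (s - 5)*(s + 3)*(s + 2)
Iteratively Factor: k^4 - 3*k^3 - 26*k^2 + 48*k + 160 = (k - 4)*(k^3 + k^2 - 22*k - 40) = (k - 5)*(k - 4)*(k^2 + 6*k + 8) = (k - 5)*(k - 4)*(k + 2)*(k + 4)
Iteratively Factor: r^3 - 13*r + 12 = (r - 1)*(r^2 + r - 12) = (r - 3)*(r - 1)*(r + 4)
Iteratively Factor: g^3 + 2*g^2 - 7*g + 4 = (g + 4)*(g^2 - 2*g + 1) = (g - 1)*(g + 4)*(g - 1)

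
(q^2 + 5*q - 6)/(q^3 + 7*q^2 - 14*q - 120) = (q - 1)/(q^2 + q - 20)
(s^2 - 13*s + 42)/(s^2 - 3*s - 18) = (s - 7)/(s + 3)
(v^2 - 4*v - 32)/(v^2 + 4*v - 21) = (v^2 - 4*v - 32)/(v^2 + 4*v - 21)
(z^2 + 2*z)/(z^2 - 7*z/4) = 4*(z + 2)/(4*z - 7)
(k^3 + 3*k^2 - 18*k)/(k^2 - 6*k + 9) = k*(k + 6)/(k - 3)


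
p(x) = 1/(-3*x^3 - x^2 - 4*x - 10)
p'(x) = (9*x^2 + 2*x + 4)/(-3*x^3 - x^2 - 4*x - 10)^2 = (9*x^2 + 2*x + 4)/(3*x^3 + x^2 + 4*x + 10)^2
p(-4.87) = 0.00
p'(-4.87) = 0.00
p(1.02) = -0.05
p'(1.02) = 0.05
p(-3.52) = 0.01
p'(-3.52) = 0.01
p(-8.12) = 0.00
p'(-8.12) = 0.00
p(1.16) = -0.05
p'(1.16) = 0.04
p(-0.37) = -0.12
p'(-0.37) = 0.06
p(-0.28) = -0.11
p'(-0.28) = 0.05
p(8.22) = -0.00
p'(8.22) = 0.00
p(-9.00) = 0.00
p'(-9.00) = 0.00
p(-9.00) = 0.00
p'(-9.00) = 0.00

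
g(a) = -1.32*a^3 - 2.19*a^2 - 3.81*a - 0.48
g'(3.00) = -52.59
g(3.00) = -67.26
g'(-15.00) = -829.11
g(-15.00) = 4018.92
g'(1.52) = -19.62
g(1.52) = -15.97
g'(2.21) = -32.83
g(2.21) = -33.84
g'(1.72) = -23.06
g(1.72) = -20.23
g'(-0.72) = -2.71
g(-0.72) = 1.62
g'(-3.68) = -41.32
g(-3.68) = 49.67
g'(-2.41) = -16.25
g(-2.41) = 14.46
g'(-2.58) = -18.87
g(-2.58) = 17.44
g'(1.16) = -14.22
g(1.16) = -9.91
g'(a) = -3.96*a^2 - 4.38*a - 3.81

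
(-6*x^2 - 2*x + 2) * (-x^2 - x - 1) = 6*x^4 + 8*x^3 + 6*x^2 - 2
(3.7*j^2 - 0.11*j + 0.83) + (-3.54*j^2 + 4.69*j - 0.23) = 0.16*j^2 + 4.58*j + 0.6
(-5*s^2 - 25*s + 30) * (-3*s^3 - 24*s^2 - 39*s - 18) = 15*s^5 + 195*s^4 + 705*s^3 + 345*s^2 - 720*s - 540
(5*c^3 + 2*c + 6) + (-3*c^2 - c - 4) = 5*c^3 - 3*c^2 + c + 2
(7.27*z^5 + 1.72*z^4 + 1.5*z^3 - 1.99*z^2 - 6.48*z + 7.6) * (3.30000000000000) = 23.991*z^5 + 5.676*z^4 + 4.95*z^3 - 6.567*z^2 - 21.384*z + 25.08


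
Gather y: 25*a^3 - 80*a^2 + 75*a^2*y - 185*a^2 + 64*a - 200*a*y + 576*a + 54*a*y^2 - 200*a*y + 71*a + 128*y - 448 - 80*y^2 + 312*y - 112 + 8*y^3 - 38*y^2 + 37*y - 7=25*a^3 - 265*a^2 + 711*a + 8*y^3 + y^2*(54*a - 118) + y*(75*a^2 - 400*a + 477) - 567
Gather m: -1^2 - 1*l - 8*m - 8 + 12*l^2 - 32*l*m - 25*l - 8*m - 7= 12*l^2 - 26*l + m*(-32*l - 16) - 16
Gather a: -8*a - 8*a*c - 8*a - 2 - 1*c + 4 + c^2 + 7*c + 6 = a*(-8*c - 16) + c^2 + 6*c + 8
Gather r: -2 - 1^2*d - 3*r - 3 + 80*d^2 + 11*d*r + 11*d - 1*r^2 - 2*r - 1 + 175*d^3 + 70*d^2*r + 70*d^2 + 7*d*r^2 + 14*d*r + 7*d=175*d^3 + 150*d^2 + 17*d + r^2*(7*d - 1) + r*(70*d^2 + 25*d - 5) - 6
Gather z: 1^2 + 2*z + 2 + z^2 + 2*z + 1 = z^2 + 4*z + 4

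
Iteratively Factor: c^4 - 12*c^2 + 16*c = (c - 2)*(c^3 + 2*c^2 - 8*c) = (c - 2)*(c + 4)*(c^2 - 2*c) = (c - 2)^2*(c + 4)*(c)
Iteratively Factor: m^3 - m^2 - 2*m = (m + 1)*(m^2 - 2*m) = m*(m + 1)*(m - 2)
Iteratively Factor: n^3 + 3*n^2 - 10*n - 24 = (n + 2)*(n^2 + n - 12) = (n + 2)*(n + 4)*(n - 3)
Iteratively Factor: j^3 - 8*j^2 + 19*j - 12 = (j - 4)*(j^2 - 4*j + 3) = (j - 4)*(j - 3)*(j - 1)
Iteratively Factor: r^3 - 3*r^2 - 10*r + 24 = (r - 4)*(r^2 + r - 6) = (r - 4)*(r + 3)*(r - 2)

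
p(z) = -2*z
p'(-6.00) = -2.00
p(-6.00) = 12.00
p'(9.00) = -2.00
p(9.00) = -18.00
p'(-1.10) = -2.00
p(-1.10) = 2.20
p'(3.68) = -2.00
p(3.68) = -7.36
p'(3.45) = -2.00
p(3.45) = -6.90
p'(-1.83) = -2.00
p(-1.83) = 3.66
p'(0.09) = -2.00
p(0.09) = -0.18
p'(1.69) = -2.00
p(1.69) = -3.38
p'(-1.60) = -2.00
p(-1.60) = 3.20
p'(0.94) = -2.00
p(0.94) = -1.88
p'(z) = -2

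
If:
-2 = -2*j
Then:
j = 1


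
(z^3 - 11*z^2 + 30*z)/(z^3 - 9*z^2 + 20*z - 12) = z*(z - 5)/(z^2 - 3*z + 2)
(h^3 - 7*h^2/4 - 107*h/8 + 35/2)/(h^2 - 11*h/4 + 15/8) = (2*h^2 - h - 28)/(2*h - 3)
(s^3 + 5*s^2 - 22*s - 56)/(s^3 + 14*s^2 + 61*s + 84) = (s^2 - 2*s - 8)/(s^2 + 7*s + 12)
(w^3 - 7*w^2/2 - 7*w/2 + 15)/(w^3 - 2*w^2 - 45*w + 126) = (w^2 - w/2 - 5)/(w^2 + w - 42)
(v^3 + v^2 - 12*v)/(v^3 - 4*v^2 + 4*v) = (v^2 + v - 12)/(v^2 - 4*v + 4)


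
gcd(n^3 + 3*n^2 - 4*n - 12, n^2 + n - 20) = 1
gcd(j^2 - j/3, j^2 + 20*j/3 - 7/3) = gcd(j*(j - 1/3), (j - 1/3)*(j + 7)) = j - 1/3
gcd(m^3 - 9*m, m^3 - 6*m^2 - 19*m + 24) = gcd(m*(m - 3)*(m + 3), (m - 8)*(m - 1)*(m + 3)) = m + 3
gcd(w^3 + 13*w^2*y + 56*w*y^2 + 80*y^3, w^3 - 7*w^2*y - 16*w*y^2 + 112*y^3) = w + 4*y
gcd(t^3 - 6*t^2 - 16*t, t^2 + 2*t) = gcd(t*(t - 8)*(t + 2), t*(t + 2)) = t^2 + 2*t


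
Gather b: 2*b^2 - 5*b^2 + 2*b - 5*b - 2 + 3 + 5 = -3*b^2 - 3*b + 6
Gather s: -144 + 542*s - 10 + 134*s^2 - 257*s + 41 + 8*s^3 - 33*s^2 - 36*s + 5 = 8*s^3 + 101*s^2 + 249*s - 108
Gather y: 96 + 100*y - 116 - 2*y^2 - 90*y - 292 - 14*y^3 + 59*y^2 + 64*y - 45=-14*y^3 + 57*y^2 + 74*y - 357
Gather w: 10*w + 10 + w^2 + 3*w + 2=w^2 + 13*w + 12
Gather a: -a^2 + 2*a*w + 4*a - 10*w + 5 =-a^2 + a*(2*w + 4) - 10*w + 5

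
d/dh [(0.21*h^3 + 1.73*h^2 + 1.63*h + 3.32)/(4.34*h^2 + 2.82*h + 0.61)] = (0.9114*h^4 + 1.1844*h^3 - 1.8113*h^2 - 26.707*h - 8.3681)/(18.8356*h^4 + 24.4776*h^3 + 13.2472*h^2 + 3.4404*h + 0.3721)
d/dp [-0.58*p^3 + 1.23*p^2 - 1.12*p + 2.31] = -1.74*p^2 + 2.46*p - 1.12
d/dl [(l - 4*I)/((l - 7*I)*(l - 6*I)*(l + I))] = 2*(-l^3 + 12*I*l^2 + 48*l - 79*I)/(l^6 - 24*I*l^5 - 202*l^4 + 612*I*l^3 - 167*l^2 + 2436*I*l - 1764)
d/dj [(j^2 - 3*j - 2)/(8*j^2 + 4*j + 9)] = (28*j^2 + 50*j - 19)/(64*j^4 + 64*j^3 + 160*j^2 + 72*j + 81)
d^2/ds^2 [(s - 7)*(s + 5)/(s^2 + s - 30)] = 2*(-3*s^3 - 15*s^2 - 285*s - 245)/(s^6 + 3*s^5 - 87*s^4 - 179*s^3 + 2610*s^2 + 2700*s - 27000)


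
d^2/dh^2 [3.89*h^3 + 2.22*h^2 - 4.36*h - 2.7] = 23.34*h + 4.44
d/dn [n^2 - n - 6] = 2*n - 1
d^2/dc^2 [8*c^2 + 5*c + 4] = 16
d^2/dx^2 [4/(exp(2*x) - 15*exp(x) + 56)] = 4*((15 - 4*exp(x))*(exp(2*x) - 15*exp(x) + 56) + 2*(2*exp(x) - 15)^2*exp(x))*exp(x)/(exp(2*x) - 15*exp(x) + 56)^3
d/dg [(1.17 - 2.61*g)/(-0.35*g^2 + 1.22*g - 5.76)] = (-0.9135*g^2 + 0.819*g + 13.6062)/(0.1225*g^4 - 0.854*g^3 + 5.5204*g^2 - 14.0544*g + 33.1776)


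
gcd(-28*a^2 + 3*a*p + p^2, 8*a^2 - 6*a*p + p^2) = -4*a + p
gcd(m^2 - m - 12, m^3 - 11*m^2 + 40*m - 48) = m - 4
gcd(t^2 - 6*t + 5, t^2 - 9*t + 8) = t - 1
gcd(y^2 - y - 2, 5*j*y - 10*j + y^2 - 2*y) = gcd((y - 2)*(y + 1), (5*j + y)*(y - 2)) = y - 2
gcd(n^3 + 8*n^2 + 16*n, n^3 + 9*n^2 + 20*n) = n^2 + 4*n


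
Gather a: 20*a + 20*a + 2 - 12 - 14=40*a - 24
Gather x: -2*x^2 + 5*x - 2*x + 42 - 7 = -2*x^2 + 3*x + 35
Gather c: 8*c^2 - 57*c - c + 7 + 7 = 8*c^2 - 58*c + 14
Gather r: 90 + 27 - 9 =108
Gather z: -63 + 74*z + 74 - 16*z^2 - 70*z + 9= -16*z^2 + 4*z + 20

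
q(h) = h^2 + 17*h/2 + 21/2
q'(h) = 2*h + 17/2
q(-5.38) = -6.29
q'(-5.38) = -2.26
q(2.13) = 33.14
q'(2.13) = 12.76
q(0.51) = 15.10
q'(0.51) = 9.52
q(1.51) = 25.62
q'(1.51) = 11.52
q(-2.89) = -5.71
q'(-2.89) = 2.72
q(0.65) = 16.45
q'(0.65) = 9.80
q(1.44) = 24.81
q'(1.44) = 11.38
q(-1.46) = 0.22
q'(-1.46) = 5.58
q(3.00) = 45.00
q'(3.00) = 14.50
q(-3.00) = -6.00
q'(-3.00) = 2.50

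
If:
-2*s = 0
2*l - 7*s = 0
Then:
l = 0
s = 0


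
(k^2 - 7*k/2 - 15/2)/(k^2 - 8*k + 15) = (k + 3/2)/(k - 3)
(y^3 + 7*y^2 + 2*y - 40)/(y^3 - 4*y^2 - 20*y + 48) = (y + 5)/(y - 6)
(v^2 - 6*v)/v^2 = (v - 6)/v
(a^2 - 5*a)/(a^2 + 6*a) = (a - 5)/(a + 6)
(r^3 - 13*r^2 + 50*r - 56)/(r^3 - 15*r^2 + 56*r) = (r^2 - 6*r + 8)/(r*(r - 8))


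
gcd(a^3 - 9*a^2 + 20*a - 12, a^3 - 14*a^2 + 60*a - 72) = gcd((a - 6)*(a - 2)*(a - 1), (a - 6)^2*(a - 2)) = a^2 - 8*a + 12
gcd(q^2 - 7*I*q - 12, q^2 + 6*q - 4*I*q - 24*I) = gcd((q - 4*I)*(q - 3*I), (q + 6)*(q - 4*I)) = q - 4*I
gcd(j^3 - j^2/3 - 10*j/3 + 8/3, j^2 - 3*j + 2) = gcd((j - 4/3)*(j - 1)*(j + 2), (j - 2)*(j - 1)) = j - 1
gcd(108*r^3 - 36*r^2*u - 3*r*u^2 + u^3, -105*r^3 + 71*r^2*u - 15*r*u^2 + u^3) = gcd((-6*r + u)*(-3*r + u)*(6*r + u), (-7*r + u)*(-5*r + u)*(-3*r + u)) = 3*r - u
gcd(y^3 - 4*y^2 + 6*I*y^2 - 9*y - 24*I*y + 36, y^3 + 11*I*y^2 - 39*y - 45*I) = y^2 + 6*I*y - 9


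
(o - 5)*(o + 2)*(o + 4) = o^3 + o^2 - 22*o - 40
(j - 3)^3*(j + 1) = j^4 - 8*j^3 + 18*j^2 - 27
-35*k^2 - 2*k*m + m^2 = (-7*k + m)*(5*k + m)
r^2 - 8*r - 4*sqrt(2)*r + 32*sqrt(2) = (r - 8)*(r - 4*sqrt(2))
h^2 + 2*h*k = h*(h + 2*k)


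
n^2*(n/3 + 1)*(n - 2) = n^4/3 + n^3/3 - 2*n^2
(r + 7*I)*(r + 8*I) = r^2 + 15*I*r - 56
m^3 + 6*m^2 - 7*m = m*(m - 1)*(m + 7)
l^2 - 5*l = l*(l - 5)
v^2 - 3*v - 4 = (v - 4)*(v + 1)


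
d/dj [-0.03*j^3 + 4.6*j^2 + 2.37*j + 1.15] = -0.09*j^2 + 9.2*j + 2.37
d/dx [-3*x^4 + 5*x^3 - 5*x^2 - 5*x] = -12*x^3 + 15*x^2 - 10*x - 5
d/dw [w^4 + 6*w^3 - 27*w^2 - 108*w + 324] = 4*w^3 + 18*w^2 - 54*w - 108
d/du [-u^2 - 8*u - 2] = -2*u - 8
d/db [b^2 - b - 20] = 2*b - 1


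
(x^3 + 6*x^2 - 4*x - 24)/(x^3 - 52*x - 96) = (x - 2)/(x - 8)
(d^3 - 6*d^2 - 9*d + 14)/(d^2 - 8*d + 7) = d + 2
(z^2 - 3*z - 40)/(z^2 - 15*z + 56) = (z + 5)/(z - 7)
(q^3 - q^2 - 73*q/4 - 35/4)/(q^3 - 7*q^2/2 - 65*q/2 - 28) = (2*q^2 - 9*q - 5)/(2*(q^2 - 7*q - 8))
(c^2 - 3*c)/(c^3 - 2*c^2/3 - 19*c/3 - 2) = 3*c/(3*c^2 + 7*c + 2)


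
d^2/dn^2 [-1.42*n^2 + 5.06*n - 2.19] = -2.84000000000000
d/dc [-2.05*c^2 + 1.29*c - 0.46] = 1.29 - 4.1*c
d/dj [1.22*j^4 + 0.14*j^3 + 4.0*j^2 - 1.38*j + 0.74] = 4.88*j^3 + 0.42*j^2 + 8.0*j - 1.38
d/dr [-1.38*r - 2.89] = -1.38000000000000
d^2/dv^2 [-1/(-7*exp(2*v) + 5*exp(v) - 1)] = ((5 - 28*exp(v))*(7*exp(2*v) - 5*exp(v) + 1) + 2*(14*exp(v) - 5)^2*exp(v))*exp(v)/(7*exp(2*v) - 5*exp(v) + 1)^3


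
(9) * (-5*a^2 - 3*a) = -45*a^2 - 27*a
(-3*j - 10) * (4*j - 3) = -12*j^2 - 31*j + 30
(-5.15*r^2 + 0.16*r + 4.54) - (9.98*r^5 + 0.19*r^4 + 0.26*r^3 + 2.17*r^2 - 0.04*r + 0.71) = -9.98*r^5 - 0.19*r^4 - 0.26*r^3 - 7.32*r^2 + 0.2*r + 3.83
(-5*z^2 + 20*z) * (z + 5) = -5*z^3 - 5*z^2 + 100*z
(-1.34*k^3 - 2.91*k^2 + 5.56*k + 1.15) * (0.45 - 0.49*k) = 0.6566*k^4 + 0.8229*k^3 - 4.0339*k^2 + 1.9385*k + 0.5175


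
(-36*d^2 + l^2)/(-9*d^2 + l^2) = (36*d^2 - l^2)/(9*d^2 - l^2)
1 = 1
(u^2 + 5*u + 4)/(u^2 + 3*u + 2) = (u + 4)/(u + 2)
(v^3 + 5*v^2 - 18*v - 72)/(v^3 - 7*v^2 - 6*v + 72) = (v + 6)/(v - 6)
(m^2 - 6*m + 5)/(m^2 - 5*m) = (m - 1)/m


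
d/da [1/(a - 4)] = -1/(a - 4)^2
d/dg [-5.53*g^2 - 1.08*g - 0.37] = -11.06*g - 1.08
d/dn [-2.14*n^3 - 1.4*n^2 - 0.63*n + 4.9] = -6.42*n^2 - 2.8*n - 0.63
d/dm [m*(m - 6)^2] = 3*(m - 6)*(m - 2)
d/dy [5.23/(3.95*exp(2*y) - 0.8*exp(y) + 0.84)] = (4.184 - 41.317*exp(y))*exp(y)/(3.95*exp(2*y) - 0.8*exp(y) + 0.84)^2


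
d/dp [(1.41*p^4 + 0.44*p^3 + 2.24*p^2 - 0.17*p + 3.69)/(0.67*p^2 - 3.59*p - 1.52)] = (1.8894*p^5 - 14.8909*p^4 - 11.732*p^3 - 9.9341*p^2 - 11.7542*p + 13.5055)/(0.4489*p^4 - 4.8106*p^3 + 10.8513*p^2 + 10.9136*p + 2.3104)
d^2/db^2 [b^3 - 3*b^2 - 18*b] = 6*b - 6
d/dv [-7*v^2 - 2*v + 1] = -14*v - 2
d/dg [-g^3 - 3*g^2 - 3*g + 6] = -3*g^2 - 6*g - 3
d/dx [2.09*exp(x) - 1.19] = 2.09*exp(x)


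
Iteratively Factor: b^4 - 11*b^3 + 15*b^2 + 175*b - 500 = (b - 5)*(b^3 - 6*b^2 - 15*b + 100) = (b - 5)^2*(b^2 - b - 20) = (b - 5)^3*(b + 4)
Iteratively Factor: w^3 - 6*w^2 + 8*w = (w - 2)*(w^2 - 4*w) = (w - 4)*(w - 2)*(w)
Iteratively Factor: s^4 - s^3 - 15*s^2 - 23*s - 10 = (s + 2)*(s^3 - 3*s^2 - 9*s - 5) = (s - 5)*(s + 2)*(s^2 + 2*s + 1) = (s - 5)*(s + 1)*(s + 2)*(s + 1)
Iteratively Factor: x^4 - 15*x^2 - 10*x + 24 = (x - 1)*(x^3 + x^2 - 14*x - 24) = (x - 1)*(x + 3)*(x^2 - 2*x - 8) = (x - 4)*(x - 1)*(x + 3)*(x + 2)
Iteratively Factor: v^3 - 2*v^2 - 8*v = (v - 4)*(v^2 + 2*v) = v*(v - 4)*(v + 2)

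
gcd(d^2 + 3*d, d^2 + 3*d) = d^2 + 3*d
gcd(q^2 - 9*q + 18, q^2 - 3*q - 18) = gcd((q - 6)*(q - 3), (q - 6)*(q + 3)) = q - 6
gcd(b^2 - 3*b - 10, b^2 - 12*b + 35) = b - 5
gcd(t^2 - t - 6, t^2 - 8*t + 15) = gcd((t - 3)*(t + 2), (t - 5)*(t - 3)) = t - 3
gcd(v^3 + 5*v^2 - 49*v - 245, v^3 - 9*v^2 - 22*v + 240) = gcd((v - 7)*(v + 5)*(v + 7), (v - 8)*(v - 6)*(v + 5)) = v + 5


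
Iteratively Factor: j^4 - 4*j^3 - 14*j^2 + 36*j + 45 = (j - 3)*(j^3 - j^2 - 17*j - 15) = (j - 3)*(j + 1)*(j^2 - 2*j - 15) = (j - 5)*(j - 3)*(j + 1)*(j + 3)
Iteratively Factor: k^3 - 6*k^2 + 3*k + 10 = (k + 1)*(k^2 - 7*k + 10) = (k - 5)*(k + 1)*(k - 2)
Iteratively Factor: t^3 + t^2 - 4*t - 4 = (t + 1)*(t^2 - 4) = (t - 2)*(t + 1)*(t + 2)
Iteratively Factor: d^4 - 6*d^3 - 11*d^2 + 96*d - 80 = (d - 4)*(d^3 - 2*d^2 - 19*d + 20) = (d - 4)*(d + 4)*(d^2 - 6*d + 5) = (d - 5)*(d - 4)*(d + 4)*(d - 1)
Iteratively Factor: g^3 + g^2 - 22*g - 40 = (g + 4)*(g^2 - 3*g - 10) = (g - 5)*(g + 4)*(g + 2)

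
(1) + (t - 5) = t - 4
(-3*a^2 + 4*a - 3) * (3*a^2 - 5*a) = -9*a^4 + 27*a^3 - 29*a^2 + 15*a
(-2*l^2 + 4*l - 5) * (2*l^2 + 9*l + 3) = -4*l^4 - 10*l^3 + 20*l^2 - 33*l - 15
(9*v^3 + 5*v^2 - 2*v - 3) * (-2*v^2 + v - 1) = -18*v^5 - v^4 - v^2 - v + 3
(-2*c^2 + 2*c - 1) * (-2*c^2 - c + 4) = 4*c^4 - 2*c^3 - 8*c^2 + 9*c - 4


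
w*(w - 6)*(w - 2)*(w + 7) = w^4 - w^3 - 44*w^2 + 84*w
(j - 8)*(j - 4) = j^2 - 12*j + 32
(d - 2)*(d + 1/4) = d^2 - 7*d/4 - 1/2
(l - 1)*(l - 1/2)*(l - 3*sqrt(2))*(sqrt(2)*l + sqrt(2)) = sqrt(2)*l^4 - 6*l^3 - sqrt(2)*l^3/2 - sqrt(2)*l^2 + 3*l^2 + sqrt(2)*l/2 + 6*l - 3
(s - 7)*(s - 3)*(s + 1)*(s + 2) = s^4 - 7*s^3 - 7*s^2 + 43*s + 42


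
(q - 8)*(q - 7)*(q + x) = q^3 + q^2*x - 15*q^2 - 15*q*x + 56*q + 56*x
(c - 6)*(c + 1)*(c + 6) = c^3 + c^2 - 36*c - 36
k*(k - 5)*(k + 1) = k^3 - 4*k^2 - 5*k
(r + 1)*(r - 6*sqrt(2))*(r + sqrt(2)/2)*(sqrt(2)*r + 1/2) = sqrt(2)*r^4 - 21*r^3/2 + sqrt(2)*r^3 - 35*sqrt(2)*r^2/4 - 21*r^2/2 - 35*sqrt(2)*r/4 - 3*r - 3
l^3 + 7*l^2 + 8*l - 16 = (l - 1)*(l + 4)^2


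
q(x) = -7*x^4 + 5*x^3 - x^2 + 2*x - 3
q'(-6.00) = 6602.00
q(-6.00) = -10203.00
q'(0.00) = 2.00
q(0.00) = -3.00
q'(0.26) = 2.00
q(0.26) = -2.49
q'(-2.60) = 600.73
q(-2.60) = -422.72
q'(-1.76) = 204.63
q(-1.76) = -104.04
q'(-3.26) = 1138.02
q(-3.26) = -984.00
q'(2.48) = -337.79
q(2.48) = -192.72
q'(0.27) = 2.00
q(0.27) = -2.47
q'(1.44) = -53.38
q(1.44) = -17.36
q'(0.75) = -2.88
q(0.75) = -2.17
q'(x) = -28*x^3 + 15*x^2 - 2*x + 2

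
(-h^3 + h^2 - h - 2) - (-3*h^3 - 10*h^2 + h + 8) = 2*h^3 + 11*h^2 - 2*h - 10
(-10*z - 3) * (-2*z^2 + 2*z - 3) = 20*z^3 - 14*z^2 + 24*z + 9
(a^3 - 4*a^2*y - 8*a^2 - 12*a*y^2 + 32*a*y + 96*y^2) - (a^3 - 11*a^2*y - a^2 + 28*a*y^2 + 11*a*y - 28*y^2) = 7*a^2*y - 7*a^2 - 40*a*y^2 + 21*a*y + 124*y^2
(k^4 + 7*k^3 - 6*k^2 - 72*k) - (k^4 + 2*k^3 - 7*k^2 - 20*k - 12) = 5*k^3 + k^2 - 52*k + 12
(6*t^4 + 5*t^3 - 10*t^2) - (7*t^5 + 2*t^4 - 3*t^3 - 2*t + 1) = -7*t^5 + 4*t^4 + 8*t^3 - 10*t^2 + 2*t - 1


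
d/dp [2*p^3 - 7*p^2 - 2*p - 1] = 6*p^2 - 14*p - 2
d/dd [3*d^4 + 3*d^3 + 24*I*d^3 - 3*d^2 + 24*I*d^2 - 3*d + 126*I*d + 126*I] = 12*d^3 + d^2*(9 + 72*I) + d*(-6 + 48*I) - 3 + 126*I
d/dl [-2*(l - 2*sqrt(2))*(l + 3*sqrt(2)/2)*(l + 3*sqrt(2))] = -6*l^2 - 10*sqrt(2)*l + 18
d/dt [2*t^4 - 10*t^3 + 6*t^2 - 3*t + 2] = 8*t^3 - 30*t^2 + 12*t - 3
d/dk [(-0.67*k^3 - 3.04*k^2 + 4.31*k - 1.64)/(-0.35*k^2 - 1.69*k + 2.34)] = (0.2345*k^4 + 2.2646*k^3 + 1.9427*k^2 - 15.3752*k + 7.3138)/(0.1225*k^4 + 1.183*k^3 + 1.2181*k^2 - 7.9092*k + 5.4756)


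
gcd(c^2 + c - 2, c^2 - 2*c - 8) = c + 2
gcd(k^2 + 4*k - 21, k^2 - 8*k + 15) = k - 3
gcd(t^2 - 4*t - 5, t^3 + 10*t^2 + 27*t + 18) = t + 1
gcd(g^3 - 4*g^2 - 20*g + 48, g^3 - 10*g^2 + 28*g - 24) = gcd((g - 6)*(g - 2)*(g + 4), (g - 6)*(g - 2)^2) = g^2 - 8*g + 12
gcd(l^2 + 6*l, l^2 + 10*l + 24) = l + 6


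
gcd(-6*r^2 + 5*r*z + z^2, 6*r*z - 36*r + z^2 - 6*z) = 6*r + z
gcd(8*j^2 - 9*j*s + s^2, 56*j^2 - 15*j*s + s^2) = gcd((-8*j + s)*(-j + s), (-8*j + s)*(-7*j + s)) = -8*j + s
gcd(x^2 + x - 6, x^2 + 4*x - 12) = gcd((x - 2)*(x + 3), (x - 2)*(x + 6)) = x - 2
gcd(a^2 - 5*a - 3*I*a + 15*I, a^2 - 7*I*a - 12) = a - 3*I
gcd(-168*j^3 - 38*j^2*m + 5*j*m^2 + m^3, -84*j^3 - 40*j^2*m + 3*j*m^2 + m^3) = 42*j^2 - j*m - m^2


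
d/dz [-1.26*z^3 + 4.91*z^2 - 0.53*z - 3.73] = -3.78*z^2 + 9.82*z - 0.53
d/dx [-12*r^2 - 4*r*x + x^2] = -4*r + 2*x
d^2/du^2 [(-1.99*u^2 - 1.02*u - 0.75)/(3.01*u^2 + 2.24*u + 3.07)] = (8.352148*u^3 + 69.563508*u^2 + 26.212284*u - 17.14778)/(27.270901*u^6 + 60.883872*u^5 + 128.752449*u^4 + 135.434432*u^3 + 131.318943*u^2 + 63.335328*u + 28.934443)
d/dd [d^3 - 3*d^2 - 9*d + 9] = 3*d^2 - 6*d - 9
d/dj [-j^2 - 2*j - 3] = -2*j - 2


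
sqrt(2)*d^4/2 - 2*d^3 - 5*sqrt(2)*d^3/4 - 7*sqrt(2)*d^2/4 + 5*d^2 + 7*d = d*(d - 7/2)*(d - 2*sqrt(2))*(sqrt(2)*d/2 + sqrt(2)/2)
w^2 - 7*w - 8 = (w - 8)*(w + 1)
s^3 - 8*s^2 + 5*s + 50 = (s - 5)^2*(s + 2)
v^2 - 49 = (v - 7)*(v + 7)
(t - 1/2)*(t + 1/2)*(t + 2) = t^3 + 2*t^2 - t/4 - 1/2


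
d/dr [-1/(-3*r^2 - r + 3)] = (-6*r - 1)/(3*r^2 + r - 3)^2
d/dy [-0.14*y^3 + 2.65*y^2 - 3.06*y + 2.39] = -0.42*y^2 + 5.3*y - 3.06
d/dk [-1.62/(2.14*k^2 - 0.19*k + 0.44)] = (6.9336*k - 0.3078)/(2.14*k^2 - 0.19*k + 0.44)^2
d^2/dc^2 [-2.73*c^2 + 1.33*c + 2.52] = -5.46000000000000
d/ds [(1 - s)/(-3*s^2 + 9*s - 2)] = (-3*s^2 + 6*s - 7)/(9*s^4 - 54*s^3 + 93*s^2 - 36*s + 4)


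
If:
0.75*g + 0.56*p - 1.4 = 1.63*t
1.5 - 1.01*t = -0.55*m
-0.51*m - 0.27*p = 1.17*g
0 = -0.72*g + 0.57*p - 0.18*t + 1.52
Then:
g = 1.63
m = -3.37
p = -0.71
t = -0.35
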